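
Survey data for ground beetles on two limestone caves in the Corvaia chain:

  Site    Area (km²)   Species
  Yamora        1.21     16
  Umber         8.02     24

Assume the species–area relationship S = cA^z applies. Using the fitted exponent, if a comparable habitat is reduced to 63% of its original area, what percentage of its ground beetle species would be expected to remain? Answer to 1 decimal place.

z = ln(24/16) / ln(8.02/1.21) = 0.4055 / 1.8913 = 0.2144
S_new/S_old = (A_new/A_old)^z = 0.63^0.2144 = exp(0.2144 × -0.4620) = 0.9057

90.6%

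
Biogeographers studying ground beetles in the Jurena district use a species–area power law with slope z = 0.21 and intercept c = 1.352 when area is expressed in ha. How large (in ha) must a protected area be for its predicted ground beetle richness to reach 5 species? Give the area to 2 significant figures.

510 ha

5 = 1.352 × A^0.21  ⇒  A^0.21 = 5/1.352 = 3.698
ln A = ln(3.698) / 0.21 = 1.3079 / 0.21 = 6.2279
A = e^6.2279 ≈ 506.7 ha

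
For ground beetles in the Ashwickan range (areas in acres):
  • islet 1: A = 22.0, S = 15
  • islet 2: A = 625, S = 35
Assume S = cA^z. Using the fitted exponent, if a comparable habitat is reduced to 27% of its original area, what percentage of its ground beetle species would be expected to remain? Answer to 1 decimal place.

z = ln(35/15) / ln(625/22) = 0.8473 / 3.3467 = 0.2532
S_new/S_old = (A_new/A_old)^z = 0.27^0.2532 = exp(0.2532 × -1.3093) = 0.7179

71.8%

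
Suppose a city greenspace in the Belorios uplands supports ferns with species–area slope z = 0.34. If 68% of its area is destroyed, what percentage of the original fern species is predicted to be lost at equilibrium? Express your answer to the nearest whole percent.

S_new/S_old = (A_new/A_old)^z = 0.32^0.34
= exp(0.34 × ln 0.32) = exp(0.34 × -1.1394) = exp(-0.3874) ≈ 0.6788
Fraction lost = 1 − 0.6788 = 0.3212

32%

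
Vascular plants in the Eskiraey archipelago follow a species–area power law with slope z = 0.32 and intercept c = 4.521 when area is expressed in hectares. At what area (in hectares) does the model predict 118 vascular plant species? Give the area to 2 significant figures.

118 = 4.521 × A^0.32  ⇒  A^0.32 = 118/4.521 = 26.1
ln A = ln(26.1) / 0.32 = 3.2620 / 0.32 = 10.1936
A = e^10.1936 ≈ 26732 hectares

27000 hectares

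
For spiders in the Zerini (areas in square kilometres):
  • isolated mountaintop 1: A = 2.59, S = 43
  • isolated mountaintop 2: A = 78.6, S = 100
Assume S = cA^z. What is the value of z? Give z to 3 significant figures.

0.247

Taking logs: ln S = ln c + z ln A, so z = (ln S₂ − ln S₁)/(ln A₂ − ln A₁).
z = ln(100/43) / ln(78.6/2.59) = ln(2.326) / ln(30.35) = 0.8440 / 3.4127 = 0.2473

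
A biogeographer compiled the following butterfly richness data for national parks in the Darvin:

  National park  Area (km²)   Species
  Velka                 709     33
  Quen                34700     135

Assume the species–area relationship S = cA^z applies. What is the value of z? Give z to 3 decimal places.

0.362

Taking logs: ln S = ln c + z ln A, so z = (ln S₂ − ln S₁)/(ln A₂ − ln A₁).
z = ln(135/33) / ln(34700/709) = ln(4.091) / ln(48.94) = 1.4088 / 3.8906 = 0.3621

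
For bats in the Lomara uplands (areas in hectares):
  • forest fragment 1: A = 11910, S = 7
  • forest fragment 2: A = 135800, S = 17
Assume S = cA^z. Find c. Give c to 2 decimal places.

z = ln(S₂/S₁) / ln(A₂/A₁) = ln(17/7) / ln(135800/11910) = 0.8873 / 2.4338 = 0.3646
c = S₁ / A₁^z = 7 / 11910^0.3646 = 7 / 30.62 = 0.2286

0.23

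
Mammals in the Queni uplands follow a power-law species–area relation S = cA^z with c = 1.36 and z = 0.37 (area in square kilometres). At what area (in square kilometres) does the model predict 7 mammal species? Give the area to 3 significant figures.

7 = 1.36 × A^0.37  ⇒  A^0.37 = 7/1.36 = 5.147
ln A = ln(5.147) / 0.37 = 1.6384 / 0.37 = 4.4282
A = e^4.4282 ≈ 83.78 square kilometres

83.8 square kilometres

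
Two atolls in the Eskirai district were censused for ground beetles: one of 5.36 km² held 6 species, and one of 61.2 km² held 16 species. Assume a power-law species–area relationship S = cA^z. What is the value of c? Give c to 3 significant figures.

z = ln(S₂/S₁) / ln(A₂/A₁) = ln(16/6) / ln(61.2/5.36) = 0.9808 / 2.4352 = 0.4028
c = S₁ / A₁^z = 6 / 5.36^0.4028 = 6 / 1.966 = 3.051

3.05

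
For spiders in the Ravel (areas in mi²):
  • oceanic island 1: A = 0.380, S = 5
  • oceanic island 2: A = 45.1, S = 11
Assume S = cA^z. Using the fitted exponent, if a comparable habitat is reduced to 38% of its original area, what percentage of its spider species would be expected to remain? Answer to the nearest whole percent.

z = ln(11/5) / ln(45.1/0.38) = 0.7885 / 4.7765 = 0.1651
S_new/S_old = (A_new/A_old)^z = 0.38^0.1651 = exp(0.1651 × -0.9676) = 0.8524

85%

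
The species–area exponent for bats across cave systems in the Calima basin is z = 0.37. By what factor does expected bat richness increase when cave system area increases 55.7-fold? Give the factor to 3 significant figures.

4.43

S₂/S₁ = (A₂/A₁)^z = 55.7^0.37
ln(S₂/S₁) = 0.37 × ln 55.7 = 0.37 × 4.0200 = 1.4874
S₂/S₁ = e^1.4874 ≈ 4.426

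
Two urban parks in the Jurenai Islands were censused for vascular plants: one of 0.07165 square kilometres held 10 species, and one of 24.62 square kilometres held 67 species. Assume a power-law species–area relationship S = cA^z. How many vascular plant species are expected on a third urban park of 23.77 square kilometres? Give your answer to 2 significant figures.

66

z = ln(67/10) / ln(24.62/0.07165) = 1.9021 / 5.8395 = 0.3257
c = 10 / 0.07165^0.3257 = 10 / 0.4237 = 23.6
S₃ = 23.6 × 23.77^0.3257 = 23.6 × 2.807 ≈ 66.24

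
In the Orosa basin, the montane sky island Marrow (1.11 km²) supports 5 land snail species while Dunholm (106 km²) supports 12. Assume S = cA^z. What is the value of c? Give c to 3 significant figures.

z = ln(S₂/S₁) / ln(A₂/A₁) = ln(12/5) / ln(106/1.11) = 0.8755 / 4.5591 = 0.1920
c = S₁ / A₁^z = 5 / 1.11^0.1920 = 5 / 1.02 = 4.901

4.90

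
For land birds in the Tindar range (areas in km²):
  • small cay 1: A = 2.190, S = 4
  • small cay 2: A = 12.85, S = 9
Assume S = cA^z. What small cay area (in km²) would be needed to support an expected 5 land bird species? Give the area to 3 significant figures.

z = ln(9/4) / ln(12.85/2.19) = 0.8109 / 1.7694 = 0.4583
c = 4 / 2.19^0.4583 = 4 / 1.432 = 2.793
A = (5/2.793)^(1/0.4583) ⇒ ln A = ln(1.79)/0.4583 = 1.2708
A = e^1.2708 ≈ 3.564 km²

3.56 km²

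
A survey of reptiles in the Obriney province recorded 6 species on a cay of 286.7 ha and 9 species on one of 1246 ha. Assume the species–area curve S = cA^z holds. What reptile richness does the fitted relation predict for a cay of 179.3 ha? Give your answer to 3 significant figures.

z = ln(9/6) / ln(1246/286.7) = 0.4055 / 1.4693 = 0.2760
c = 6 / 286.7^0.2760 = 6 / 4.766 = 1.259
S₃ = 1.259 × 179.3^0.2760 = 1.259 × 4.187 ≈ 5.271

5.27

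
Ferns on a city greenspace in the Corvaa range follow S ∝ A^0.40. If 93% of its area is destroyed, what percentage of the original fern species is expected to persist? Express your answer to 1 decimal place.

S_new/S_old = (A_new/A_old)^z = 0.07^0.4
= exp(0.4 × ln 0.07) = exp(0.4 × -2.6593) = exp(-1.0637) ≈ 0.3452

34.5%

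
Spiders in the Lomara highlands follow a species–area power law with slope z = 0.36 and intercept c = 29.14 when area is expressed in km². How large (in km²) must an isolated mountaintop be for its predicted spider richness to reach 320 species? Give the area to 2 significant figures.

780 km²

320 = 29.14 × A^0.36  ⇒  A^0.36 = 320/29.14 = 10.98
ln A = ln(10.98) / 0.36 = 2.3962 / 0.36 = 6.6561
A = e^6.6561 ≈ 777.5 km²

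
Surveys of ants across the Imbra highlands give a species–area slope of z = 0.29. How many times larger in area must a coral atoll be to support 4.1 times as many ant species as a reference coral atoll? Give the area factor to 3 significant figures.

(A₂/A₁)^0.29 = 4.1, so A₂/A₁ = 4.1^(1/0.29) = 4.1^3.448
ln(A₂/A₁) = ln 4.1 / 0.29 = 1.4110 / 0.29 = 4.8655
A₂/A₁ = e^4.8655 ≈ 129.7

130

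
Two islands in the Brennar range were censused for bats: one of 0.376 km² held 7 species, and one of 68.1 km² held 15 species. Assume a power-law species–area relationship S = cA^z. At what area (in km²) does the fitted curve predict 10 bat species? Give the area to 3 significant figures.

z = ln(15/7) / ln(68.1/0.376) = 0.7621 / 5.1991 = 0.1466
c = 7 / 0.376^0.1466 = 7 / 0.8664 = 8.079
A = (10/8.079)^(1/0.1466) ⇒ ln A = ln(1.238)/0.1466 = 1.4550
A = e^1.4550 ≈ 4.284 km²

4.28 km²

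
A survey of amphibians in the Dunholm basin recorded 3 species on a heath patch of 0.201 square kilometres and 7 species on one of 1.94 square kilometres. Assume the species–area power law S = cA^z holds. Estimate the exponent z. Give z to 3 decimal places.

Taking logs: ln S = ln c + z ln A, so z = (ln S₂ − ln S₁)/(ln A₂ − ln A₁).
z = ln(7/3) / ln(1.94/0.201) = ln(2.333) / ln(9.652) = 0.8473 / 2.2671 = 0.3737

0.374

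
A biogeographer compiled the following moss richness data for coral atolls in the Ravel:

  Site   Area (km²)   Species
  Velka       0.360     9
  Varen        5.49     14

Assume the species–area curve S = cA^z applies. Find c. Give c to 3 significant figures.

z = ln(S₂/S₁) / ln(A₂/A₁) = ln(14/9) / ln(5.49/0.36) = 0.4418 / 2.7246 = 0.1622
c = S₁ / A₁^z = 9 / 0.36^0.1622 = 9 / 0.8473 = 10.62

10.6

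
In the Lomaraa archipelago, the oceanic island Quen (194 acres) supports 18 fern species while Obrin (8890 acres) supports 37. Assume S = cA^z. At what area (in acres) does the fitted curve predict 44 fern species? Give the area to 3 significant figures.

22300 acres

z = ln(37/18) / ln(8890/194) = 0.7205 / 3.8248 = 0.1884
c = 18 / 194^0.1884 = 18 / 2.698 = 6.672
A = (44/6.672)^(1/0.1884) ⇒ ln A = ln(6.594)/0.1884 = 10.0124
A = e^10.0124 ≈ 22302 acres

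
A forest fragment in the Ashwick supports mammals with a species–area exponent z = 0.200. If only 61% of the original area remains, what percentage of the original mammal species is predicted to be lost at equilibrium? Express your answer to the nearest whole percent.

S_new/S_old = (A_new/A_old)^z = 0.61^0.2
= exp(0.2 × ln 0.61) = exp(0.2 × -0.4943) = exp(-0.0989) ≈ 0.9059
Fraction lost = 1 − 0.9059 = 0.09413

9%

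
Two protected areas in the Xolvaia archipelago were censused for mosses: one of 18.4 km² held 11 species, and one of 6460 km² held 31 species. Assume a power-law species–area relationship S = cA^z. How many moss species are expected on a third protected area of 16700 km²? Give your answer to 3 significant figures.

z = ln(31/11) / ln(6460/18.4) = 1.0361 / 5.8610 = 0.1768
c = 11 / 18.4^0.1768 = 11 / 1.673 = 6.574
S₃ = 6.574 × 16700^0.1768 = 6.574 × 5.578 ≈ 36.67

36.7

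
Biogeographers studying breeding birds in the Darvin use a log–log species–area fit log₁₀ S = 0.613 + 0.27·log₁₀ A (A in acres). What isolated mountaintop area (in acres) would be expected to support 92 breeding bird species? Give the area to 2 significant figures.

92 = 4.102 × A^0.27  ⇒  A^0.27 = 92/4.102 = 22.43
ln A = ln(22.43) / 0.27 = 3.1103 / 0.27 = 11.5196
A = e^11.5196 ≈ 100674 acres

100000 acres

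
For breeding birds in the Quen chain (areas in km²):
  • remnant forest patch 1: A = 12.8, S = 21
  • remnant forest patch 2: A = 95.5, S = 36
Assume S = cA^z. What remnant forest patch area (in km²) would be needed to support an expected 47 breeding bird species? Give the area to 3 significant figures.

258 km²

z = ln(36/21) / ln(95.5/12.8) = 0.5390 / 2.0097 = 0.2682
c = 21 / 12.8^0.2682 = 21 / 1.981 = 10.6
A = (47/10.6)^(1/0.2682) ⇒ ln A = ln(4.434)/0.2682 = 5.5533
A = e^5.5533 ≈ 258.1 km²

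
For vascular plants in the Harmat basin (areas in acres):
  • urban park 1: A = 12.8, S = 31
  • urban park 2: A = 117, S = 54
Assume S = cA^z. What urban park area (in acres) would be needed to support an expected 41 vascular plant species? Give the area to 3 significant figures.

z = ln(54/31) / ln(117/12.8) = 0.5550 / 2.2127 = 0.2508
c = 31 / 12.8^0.2508 = 31 / 1.895 = 16.36
A = (41/16.36)^(1/0.2508) ⇒ ln A = ln(2.507)/0.2508 = 3.6641
A = e^3.6641 ≈ 39.02 acres

39.0 acres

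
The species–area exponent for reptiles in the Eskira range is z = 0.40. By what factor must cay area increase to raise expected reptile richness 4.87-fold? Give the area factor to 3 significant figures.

52.3

(A₂/A₁)^0.4 = 4.87, so A₂/A₁ = 4.87^(1/0.4) = 4.87^2.5
ln(A₂/A₁) = ln 4.87 / 0.4 = 1.5831 / 0.4 = 3.9577
A₂/A₁ = e^3.9577 ≈ 52.34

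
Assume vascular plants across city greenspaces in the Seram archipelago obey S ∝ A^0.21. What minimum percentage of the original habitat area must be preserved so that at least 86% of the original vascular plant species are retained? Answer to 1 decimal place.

48.8%

Need (A_new/A_old)^0.21 = 0.86, so A_new/A_old = 0.86^(1/0.21) = 0.86^4.762
ln(A_new/A_old) = ln 0.86 / 0.21 = -0.1508 / 0.21 = -0.7182
A_new/A_old = e^-0.7182 ≈ 0.4876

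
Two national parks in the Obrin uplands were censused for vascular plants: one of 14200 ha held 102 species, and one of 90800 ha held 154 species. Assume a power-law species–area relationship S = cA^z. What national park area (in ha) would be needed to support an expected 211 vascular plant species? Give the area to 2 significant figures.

370000 ha

z = ln(154/102) / ln(90800/14200) = 0.4120 / 1.8554 = 0.2220
c = 102 / 14200^0.2220 = 102 / 8.356 = 12.21
A = (211/12.21)^(1/0.2220) ⇒ ln A = ln(17.28)/0.2220 = 12.8346
A = e^12.8346 ≈ 374985 ha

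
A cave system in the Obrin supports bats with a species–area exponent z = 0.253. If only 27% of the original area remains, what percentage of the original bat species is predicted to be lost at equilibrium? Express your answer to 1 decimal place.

S_new/S_old = (A_new/A_old)^z = 0.27^0.253
= exp(0.253 × ln 0.27) = exp(0.253 × -1.3093) = exp(-0.3313) ≈ 0.718
Fraction lost = 1 − 0.718 = 0.282

28.2%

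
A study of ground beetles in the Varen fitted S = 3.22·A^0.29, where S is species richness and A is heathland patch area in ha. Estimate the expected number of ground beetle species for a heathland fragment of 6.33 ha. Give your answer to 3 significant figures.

5.50

S = 3.22 × 6.33^0.29
ln S = ln 3.22 + 0.29 × ln 6.33 = 1.1694 + 0.29 × 1.8453 = 1.7045
S = e^1.7045 ≈ 5.499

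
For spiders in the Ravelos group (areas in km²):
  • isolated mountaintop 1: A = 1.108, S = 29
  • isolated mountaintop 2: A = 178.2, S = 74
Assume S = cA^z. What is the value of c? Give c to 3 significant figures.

28.5

z = ln(S₂/S₁) / ln(A₂/A₁) = ln(74/29) / ln(178.2/1.108) = 0.9368 / 5.0803 = 0.1844
c = S₁ / A₁^z = 29 / 1.108^0.1844 = 29 / 1.019 = 28.46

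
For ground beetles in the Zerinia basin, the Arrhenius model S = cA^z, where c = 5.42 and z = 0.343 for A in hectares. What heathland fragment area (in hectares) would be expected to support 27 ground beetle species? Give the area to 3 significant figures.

27 = 5.42 × A^0.343  ⇒  A^0.343 = 27/5.42 = 4.982
ln A = ln(4.982) / 0.343 = 1.6057 / 0.343 = 4.6815
A = e^4.6815 ≈ 107.9 hectares

108 hectares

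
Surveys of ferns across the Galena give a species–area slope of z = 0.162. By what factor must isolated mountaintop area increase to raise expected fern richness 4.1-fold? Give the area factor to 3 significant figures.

6060

(A₂/A₁)^0.162 = 4.1, so A₂/A₁ = 4.1^(1/0.162) = 4.1^6.173
ln(A₂/A₁) = ln 4.1 / 0.162 = 1.4110 / 0.162 = 8.7098
A₂/A₁ = e^8.7098 ≈ 6062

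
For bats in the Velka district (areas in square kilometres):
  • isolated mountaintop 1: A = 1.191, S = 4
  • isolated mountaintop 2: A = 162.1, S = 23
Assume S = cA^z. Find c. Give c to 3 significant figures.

z = ln(S₂/S₁) / ln(A₂/A₁) = ln(23/4) / ln(162.1/1.191) = 1.7492 / 4.9134 = 0.3560
c = S₁ / A₁^z = 4 / 1.191^0.3560 = 4 / 1.064 = 3.759

3.76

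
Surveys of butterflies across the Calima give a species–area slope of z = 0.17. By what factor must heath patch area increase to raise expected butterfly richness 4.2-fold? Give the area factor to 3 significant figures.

4640

(A₂/A₁)^0.17 = 4.2, so A₂/A₁ = 4.2^(1/0.17) = 4.2^5.882
ln(A₂/A₁) = ln 4.2 / 0.17 = 1.4351 / 0.17 = 8.4417
A₂/A₁ = e^8.4417 ≈ 4636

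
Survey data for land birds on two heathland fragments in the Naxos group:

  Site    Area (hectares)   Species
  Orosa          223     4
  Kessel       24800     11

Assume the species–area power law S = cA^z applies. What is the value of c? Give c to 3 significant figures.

1.25

z = ln(S₂/S₁) / ln(A₂/A₁) = ln(11/4) / ln(24800/223) = 1.0116 / 4.7114 = 0.2147
c = S₁ / A₁^z = 4 / 223^0.2147 = 4 / 3.193 = 1.253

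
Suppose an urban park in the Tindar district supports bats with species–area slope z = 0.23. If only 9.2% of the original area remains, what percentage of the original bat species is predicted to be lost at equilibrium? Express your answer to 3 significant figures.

S_new/S_old = (A_new/A_old)^z = 0.092^0.23
= exp(0.23 × ln 0.092) = exp(0.23 × -2.3860) = exp(-0.5488) ≈ 0.5777
Fraction lost = 1 − 0.5777 = 0.4223

42.2%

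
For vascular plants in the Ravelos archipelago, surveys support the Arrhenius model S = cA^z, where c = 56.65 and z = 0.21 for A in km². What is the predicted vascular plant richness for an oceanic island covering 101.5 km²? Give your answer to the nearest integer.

S = 56.65 × 101.5^0.21
ln S = ln 56.65 + 0.21 × ln 101.5 = 4.0369 + 0.21 × 4.6201 = 5.0071
S = e^5.0071 ≈ 149.5

149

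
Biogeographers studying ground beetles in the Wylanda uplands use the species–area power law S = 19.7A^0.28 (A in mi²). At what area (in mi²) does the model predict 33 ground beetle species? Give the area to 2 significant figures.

33 = 19.7 × A^0.28  ⇒  A^0.28 = 33/19.7 = 1.675
ln A = ln(1.675) / 0.28 = 0.5159 / 0.28 = 1.8425
A = e^1.8425 ≈ 6.312 mi²

6.3 mi²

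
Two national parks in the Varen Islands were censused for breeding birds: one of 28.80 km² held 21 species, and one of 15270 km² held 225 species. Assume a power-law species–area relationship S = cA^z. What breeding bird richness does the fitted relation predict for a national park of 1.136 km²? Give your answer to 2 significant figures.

z = ln(225/21) / ln(15270/28.8) = 2.3716 / 6.2733 = 0.3780
c = 21 / 28.8^0.3780 = 21 / 3.562 = 5.895
S₃ = 5.895 × 1.136^0.3780 = 5.895 × 1.049 ≈ 6.186

6.2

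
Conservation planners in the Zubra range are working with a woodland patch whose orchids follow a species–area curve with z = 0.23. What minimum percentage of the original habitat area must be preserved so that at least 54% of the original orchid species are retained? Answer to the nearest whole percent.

Need (A_new/A_old)^0.23 = 0.54, so A_new/A_old = 0.54^(1/0.23) = 0.54^4.348
ln(A_new/A_old) = ln 0.54 / 0.23 = -0.6162 / 0.23 = -2.6791
A_new/A_old = e^-2.6791 ≈ 0.06863

7%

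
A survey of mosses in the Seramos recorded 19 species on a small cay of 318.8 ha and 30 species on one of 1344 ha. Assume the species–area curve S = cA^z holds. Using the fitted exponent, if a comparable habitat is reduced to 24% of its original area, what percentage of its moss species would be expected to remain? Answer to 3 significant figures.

z = ln(30/19) / ln(1344/318.8) = 0.4568 / 1.4388 = 0.3174
S_new/S_old = (A_new/A_old)^z = 0.24^0.3174 = exp(0.3174 × -1.4271) = 0.6357

63.6%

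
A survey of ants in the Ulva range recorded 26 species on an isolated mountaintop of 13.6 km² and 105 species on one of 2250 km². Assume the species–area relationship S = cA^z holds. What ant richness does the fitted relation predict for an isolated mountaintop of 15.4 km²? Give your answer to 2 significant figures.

z = ln(105/26) / ln(2250/13.6) = 1.3959 / 5.1086 = 0.2732
c = 26 / 13.6^0.2732 = 26 / 2.04 = 12.74
S₃ = 12.74 × 15.4^0.2732 = 12.74 × 2.111 ≈ 26.9

27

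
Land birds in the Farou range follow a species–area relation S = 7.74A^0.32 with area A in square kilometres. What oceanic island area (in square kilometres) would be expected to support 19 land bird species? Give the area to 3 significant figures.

16.5 square kilometres

19 = 7.74 × A^0.32  ⇒  A^0.32 = 19/7.74 = 2.455
ln A = ln(2.455) / 0.32 = 0.8980 / 0.32 = 2.8064
A = e^2.8064 ≈ 16.55 square kilometres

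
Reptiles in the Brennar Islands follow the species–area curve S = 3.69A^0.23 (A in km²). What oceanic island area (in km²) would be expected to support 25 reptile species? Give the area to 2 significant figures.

4100 km²

25 = 3.69 × A^0.23  ⇒  A^0.23 = 25/3.69 = 6.775
ln A = ln(6.775) / 0.23 = 1.9132 / 0.23 = 8.3185
A = e^8.3185 ≈ 4099 km²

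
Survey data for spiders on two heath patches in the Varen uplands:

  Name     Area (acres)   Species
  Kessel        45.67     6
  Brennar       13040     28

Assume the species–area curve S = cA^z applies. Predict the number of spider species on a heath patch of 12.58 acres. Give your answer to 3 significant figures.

z = ln(28/6) / ln(13040/45.67) = 1.5404 / 5.6543 = 0.2724
c = 6 / 45.67^0.2724 = 6 / 2.832 = 2.118
S₃ = 2.118 × 12.58^0.2724 = 2.118 × 1.993 ≈ 4.223

4.22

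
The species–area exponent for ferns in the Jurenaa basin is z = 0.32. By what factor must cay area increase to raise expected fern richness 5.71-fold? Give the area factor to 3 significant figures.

(A₂/A₁)^0.32 = 5.71, so A₂/A₁ = 5.71^(1/0.32) = 5.71^3.125
ln(A₂/A₁) = ln 5.71 / 0.32 = 1.7422 / 0.32 = 5.4444
A₂/A₁ = e^5.4444 ≈ 231.5

231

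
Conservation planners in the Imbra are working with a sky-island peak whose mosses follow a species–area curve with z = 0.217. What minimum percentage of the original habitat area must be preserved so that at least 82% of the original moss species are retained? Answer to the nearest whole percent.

40%

Need (A_new/A_old)^0.217 = 0.82, so A_new/A_old = 0.82^(1/0.217) = 0.82^4.608
ln(A_new/A_old) = ln 0.82 / 0.217 = -0.1985 / 0.217 = -0.9145
A_new/A_old = e^-0.9145 ≈ 0.4007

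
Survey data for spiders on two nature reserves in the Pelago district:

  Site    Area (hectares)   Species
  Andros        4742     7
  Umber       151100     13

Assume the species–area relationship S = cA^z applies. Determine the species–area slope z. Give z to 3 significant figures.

0.179

Taking logs: ln S = ln c + z ln A, so z = (ln S₂ − ln S₁)/(ln A₂ − ln A₁).
z = ln(13/7) / ln(151100/4742) = ln(1.857) / ln(31.86) = 0.6190 / 3.4615 = 0.1788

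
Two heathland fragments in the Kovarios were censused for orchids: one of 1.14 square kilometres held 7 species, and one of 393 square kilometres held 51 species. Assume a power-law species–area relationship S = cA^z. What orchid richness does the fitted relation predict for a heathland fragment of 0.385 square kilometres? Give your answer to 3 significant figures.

4.84

z = ln(51/7) / ln(393/1.14) = 1.9859 / 5.8428 = 0.3399
c = 7 / 1.14^0.3399 = 7 / 1.046 = 6.695
S₃ = 6.695 × 0.385^0.3399 = 6.695 × 0.7229 ≈ 4.84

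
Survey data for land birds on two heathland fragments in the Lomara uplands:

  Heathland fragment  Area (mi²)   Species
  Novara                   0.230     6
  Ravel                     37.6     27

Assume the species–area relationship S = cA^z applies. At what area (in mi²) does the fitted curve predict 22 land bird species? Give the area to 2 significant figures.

19 mi²

z = ln(27/6) / ln(37.6/0.23) = 1.5041 / 5.0967 = 0.2951
c = 6 / 0.23^0.2951 = 6 / 0.6481 = 9.258
A = (22/9.258)^(1/0.2951) ⇒ ln A = ln(2.376)/0.2951 = 2.9330
A = e^2.9330 ≈ 18.78 mi²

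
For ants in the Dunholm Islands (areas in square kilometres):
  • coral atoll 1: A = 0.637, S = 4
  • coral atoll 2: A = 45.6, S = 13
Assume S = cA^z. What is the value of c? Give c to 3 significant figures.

4.53

z = ln(S₂/S₁) / ln(A₂/A₁) = ln(13/4) / ln(45.6/0.637) = 1.1787 / 4.2709 = 0.2760
c = S₁ / A₁^z = 4 / 0.637^0.2760 = 4 / 0.883 = 4.53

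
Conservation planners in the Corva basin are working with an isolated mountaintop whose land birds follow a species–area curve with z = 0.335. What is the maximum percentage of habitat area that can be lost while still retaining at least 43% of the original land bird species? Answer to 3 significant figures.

Need (A_new/A_old)^0.335 = 0.43, so A_new/A_old = 0.43^(1/0.335) = 0.43^2.985
ln(A_new/A_old) = ln 0.43 / 0.335 = -0.8440 / 0.335 = -2.5193
A_new/A_old = e^-2.5193 ≈ 0.08051
Fraction that can be lost = 1 − 0.08051 = 0.9195

91.9%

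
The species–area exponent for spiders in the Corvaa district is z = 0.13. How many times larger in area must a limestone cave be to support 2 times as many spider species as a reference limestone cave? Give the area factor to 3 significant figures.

(A₂/A₁)^0.13 = 2, so A₂/A₁ = 2^(1/0.13) = 2^7.692
ln(A₂/A₁) = ln 2 / 0.13 = 0.6931 / 0.13 = 5.3319
A₂/A₁ = e^5.3319 ≈ 206.8

207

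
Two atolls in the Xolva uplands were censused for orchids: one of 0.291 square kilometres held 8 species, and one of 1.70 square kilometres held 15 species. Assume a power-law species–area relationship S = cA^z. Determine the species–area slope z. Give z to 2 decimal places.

0.36

Taking logs: ln S = ln c + z ln A, so z = (ln S₂ − ln S₁)/(ln A₂ − ln A₁).
z = ln(15/8) / ln(1.7/0.291) = ln(1.875) / ln(5.842) = 0.6286 / 1.7651 = 0.3561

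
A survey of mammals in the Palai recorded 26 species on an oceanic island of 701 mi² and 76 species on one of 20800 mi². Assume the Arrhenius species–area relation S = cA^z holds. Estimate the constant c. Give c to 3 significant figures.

z = ln(S₂/S₁) / ln(A₂/A₁) = ln(76/26) / ln(20800/701) = 1.0726 / 3.3902 = 0.3164
c = S₁ / A₁^z = 26 / 701^0.3164 = 26 / 7.95 = 3.27

3.27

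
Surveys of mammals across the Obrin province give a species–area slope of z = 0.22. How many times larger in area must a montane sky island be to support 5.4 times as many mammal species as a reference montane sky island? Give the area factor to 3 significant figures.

2130

(A₂/A₁)^0.22 = 5.4, so A₂/A₁ = 5.4^(1/0.22) = 5.4^4.545
ln(A₂/A₁) = ln 5.4 / 0.22 = 1.6864 / 0.22 = 7.6654
A₂/A₁ = e^7.6654 ≈ 2133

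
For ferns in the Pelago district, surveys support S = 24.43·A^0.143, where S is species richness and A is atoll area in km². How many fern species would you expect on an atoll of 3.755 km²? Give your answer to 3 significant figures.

29.5

S = 24.43 × 3.755^0.143
ln S = ln 24.43 + 0.143 × ln 3.755 = 3.1958 + 0.143 × 1.3231 = 3.3850
S = e^3.3850 ≈ 29.52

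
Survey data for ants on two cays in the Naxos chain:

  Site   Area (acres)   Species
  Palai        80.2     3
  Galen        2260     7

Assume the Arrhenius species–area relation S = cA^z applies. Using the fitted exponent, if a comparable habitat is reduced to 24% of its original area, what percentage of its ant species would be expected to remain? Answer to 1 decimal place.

z = ln(7/3) / ln(2260/80.2) = 0.8473 / 3.3386 = 0.2538
S_new/S_old = (A_new/A_old)^z = 0.24^0.2538 = exp(0.2538 × -1.4271) = 0.6962

69.6%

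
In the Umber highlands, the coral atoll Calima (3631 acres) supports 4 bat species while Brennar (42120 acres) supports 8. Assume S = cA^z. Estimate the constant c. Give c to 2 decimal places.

z = ln(S₂/S₁) / ln(A₂/A₁) = ln(8/4) / ln(42120/3631) = 0.6931 / 2.4510 = 0.2828
c = S₁ / A₁^z = 4 / 3631^0.2828 = 4 / 10.16 = 0.3938

0.39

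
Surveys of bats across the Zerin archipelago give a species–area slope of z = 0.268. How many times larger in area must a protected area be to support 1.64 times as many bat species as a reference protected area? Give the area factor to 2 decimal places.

6.33

(A₂/A₁)^0.268 = 1.64, so A₂/A₁ = 1.64^(1/0.268) = 1.64^3.731
ln(A₂/A₁) = ln 1.64 / 0.268 = 0.4947 / 0.268 = 1.8459
A₂/A₁ = e^1.8459 ≈ 6.334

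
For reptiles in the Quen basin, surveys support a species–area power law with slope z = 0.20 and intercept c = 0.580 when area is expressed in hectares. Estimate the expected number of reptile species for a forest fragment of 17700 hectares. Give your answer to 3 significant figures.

S = 0.58 × 17700^0.2 = 0.58 × 7.073 ≈ 4.102

4.10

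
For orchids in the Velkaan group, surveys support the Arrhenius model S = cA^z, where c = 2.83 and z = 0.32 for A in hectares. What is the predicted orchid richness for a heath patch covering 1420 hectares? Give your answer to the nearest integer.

29

S = 2.83 × 1420^0.32 = 2.83 × 10.2 ≈ 28.87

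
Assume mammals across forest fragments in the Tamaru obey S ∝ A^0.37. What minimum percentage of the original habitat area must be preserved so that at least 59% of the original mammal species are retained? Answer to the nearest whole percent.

Need (A_new/A_old)^0.37 = 0.59, so A_new/A_old = 0.59^(1/0.37) = 0.59^2.703
ln(A_new/A_old) = ln 0.59 / 0.37 = -0.5276 / 0.37 = -1.4260
A_new/A_old = e^-1.4260 ≈ 0.2403

24%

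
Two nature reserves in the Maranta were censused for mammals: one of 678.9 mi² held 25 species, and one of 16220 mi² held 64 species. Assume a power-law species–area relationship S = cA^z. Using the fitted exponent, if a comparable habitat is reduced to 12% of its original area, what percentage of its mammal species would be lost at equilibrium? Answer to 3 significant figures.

46.6%

z = ln(64/25) / ln(16220/678.9) = 0.9400 / 3.1735 = 0.2962
S_new/S_old = (A_new/A_old)^z = 0.12^0.2962 = exp(0.2962 × -2.1203) = 0.5336
Fraction lost = 1 − 0.5336 = 0.4664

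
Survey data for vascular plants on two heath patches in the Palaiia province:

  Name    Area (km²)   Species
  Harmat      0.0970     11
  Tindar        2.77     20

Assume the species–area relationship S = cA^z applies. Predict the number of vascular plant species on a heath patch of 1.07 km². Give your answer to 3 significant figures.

z = ln(20/11) / ln(2.77/0.097) = 0.5978 / 3.3519 = 0.1784
c = 11 / 0.097^0.1784 = 11 / 0.6596 = 16.68
S₃ = 16.68 × 1.07^0.1784 = 16.68 × 1.012 ≈ 16.88

16.9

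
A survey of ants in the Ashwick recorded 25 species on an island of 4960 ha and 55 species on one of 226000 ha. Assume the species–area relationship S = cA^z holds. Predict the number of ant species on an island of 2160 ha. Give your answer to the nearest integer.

z = ln(55/25) / ln(226000/4960) = 0.7885 / 3.8191 = 0.2064
c = 25 / 4960^0.2064 = 25 / 5.793 = 4.315
S₃ = 4.315 × 2160^0.2064 = 4.315 × 4.88 ≈ 21.06

21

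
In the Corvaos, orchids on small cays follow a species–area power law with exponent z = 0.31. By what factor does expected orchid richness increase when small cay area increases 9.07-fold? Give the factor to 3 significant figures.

1.98

S₂/S₁ = (A₂/A₁)^z = 9.07^0.31
ln(S₂/S₁) = 0.31 × ln 9.07 = 0.31 × 2.2050 = 0.6835
S₂/S₁ = e^0.6835 ≈ 1.981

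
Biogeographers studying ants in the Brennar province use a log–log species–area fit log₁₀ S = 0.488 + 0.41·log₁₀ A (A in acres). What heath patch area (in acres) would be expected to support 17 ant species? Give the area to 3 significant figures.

17 = 3.076 × A^0.41  ⇒  A^0.41 = 17/3.076 = 5.526
ln A = ln(5.526) / 0.41 = 1.7096 / 0.41 = 4.1696
A = e^4.1696 ≈ 64.69 acres

64.7 acres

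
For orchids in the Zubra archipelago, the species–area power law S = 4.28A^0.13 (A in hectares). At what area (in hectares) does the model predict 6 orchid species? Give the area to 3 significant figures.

13.4 hectares

6 = 4.28 × A^0.13  ⇒  A^0.13 = 6/4.28 = 1.402
ln A = ln(1.402) / 0.13 = 0.3378 / 0.13 = 2.5985
A = e^2.5985 ≈ 13.44 hectares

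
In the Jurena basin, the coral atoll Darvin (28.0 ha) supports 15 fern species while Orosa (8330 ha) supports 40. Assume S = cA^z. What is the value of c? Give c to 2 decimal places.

z = ln(S₂/S₁) / ln(A₂/A₁) = ln(40/15) / ln(8330/28) = 0.9808 / 5.6954 = 0.1722
c = S₁ / A₁^z = 15 / 28^0.1722 = 15 / 1.775 = 8.45

8.45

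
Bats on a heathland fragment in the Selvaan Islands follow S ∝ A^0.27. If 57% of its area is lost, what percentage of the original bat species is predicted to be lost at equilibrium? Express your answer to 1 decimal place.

20.4%

S_new/S_old = (A_new/A_old)^z = 0.43^0.27
= exp(0.27 × ln 0.43) = exp(0.27 × -0.8440) = exp(-0.2279) ≈ 0.7962
Fraction lost = 1 − 0.7962 = 0.2038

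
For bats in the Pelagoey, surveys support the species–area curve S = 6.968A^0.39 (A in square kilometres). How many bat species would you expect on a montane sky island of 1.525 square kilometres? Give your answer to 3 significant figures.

8.21

S = 6.968 × 1.525^0.39
ln S = ln 6.968 + 0.39 × ln 1.525 = 1.9413 + 0.39 × 0.4220 = 2.1059
S = e^2.1059 ≈ 8.215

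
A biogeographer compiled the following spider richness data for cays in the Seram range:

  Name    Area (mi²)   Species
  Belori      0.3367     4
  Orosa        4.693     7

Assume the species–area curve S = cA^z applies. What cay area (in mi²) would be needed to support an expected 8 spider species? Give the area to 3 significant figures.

z = ln(7/4) / ln(4.693/0.3367) = 0.5596 / 2.6346 = 0.2124
c = 4 / 0.3367^0.2124 = 4 / 0.7936 = 5.041
A = (8/5.041)^(1/0.2124) ⇒ ln A = ln(1.587)/0.2124 = 2.1747
A = e^2.1747 ≈ 8.8 mi²

8.80 mi²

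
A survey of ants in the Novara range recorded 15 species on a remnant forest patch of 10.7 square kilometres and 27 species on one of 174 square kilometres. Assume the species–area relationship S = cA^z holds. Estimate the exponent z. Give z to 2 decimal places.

0.21

Taking logs: ln S = ln c + z ln A, so z = (ln S₂ − ln S₁)/(ln A₂ − ln A₁).
z = ln(27/15) / ln(174/10.7) = ln(1.8) / ln(16.26) = 0.5878 / 2.7888 = 0.2108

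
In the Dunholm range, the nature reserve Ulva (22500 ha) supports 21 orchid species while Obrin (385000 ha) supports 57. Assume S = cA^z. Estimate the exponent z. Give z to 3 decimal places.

0.352

Taking logs: ln S = ln c + z ln A, so z = (ln S₂ − ln S₁)/(ln A₂ − ln A₁).
z = ln(57/21) / ln(385000/22500) = ln(2.714) / ln(17.11) = 0.9985 / 2.8397 = 0.3516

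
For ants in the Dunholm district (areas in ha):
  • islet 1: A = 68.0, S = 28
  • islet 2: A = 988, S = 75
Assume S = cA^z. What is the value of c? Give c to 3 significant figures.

5.92

z = ln(S₂/S₁) / ln(A₂/A₁) = ln(75/28) / ln(988/68) = 0.9853 / 2.6762 = 0.3682
c = S₁ / A₁^z = 28 / 68^0.3682 = 28 / 4.728 = 5.922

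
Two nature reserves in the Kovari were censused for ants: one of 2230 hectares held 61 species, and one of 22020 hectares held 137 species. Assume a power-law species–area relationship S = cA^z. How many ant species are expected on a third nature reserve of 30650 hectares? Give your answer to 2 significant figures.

150

z = ln(137/61) / ln(22020/2230) = 0.8091 / 2.2899 = 0.3533
c = 61 / 2230^0.3533 = 61 / 15.24 = 4.002
S₃ = 4.002 × 30650^0.3533 = 4.002 × 38.48 ≈ 154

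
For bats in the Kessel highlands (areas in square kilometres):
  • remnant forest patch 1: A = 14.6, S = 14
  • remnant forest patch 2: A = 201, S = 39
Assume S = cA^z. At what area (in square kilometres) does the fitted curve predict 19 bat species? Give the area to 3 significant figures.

z = ln(39/14) / ln(201/14.6) = 1.0245 / 2.6223 = 0.3907
c = 14 / 14.6^0.3907 = 14 / 2.85 = 4.912
A = (19/4.912)^(1/0.3907) ⇒ ln A = ln(3.868)/0.3907 = 3.4627
A = e^3.4627 ≈ 31.9 square kilometres

31.9 square kilometres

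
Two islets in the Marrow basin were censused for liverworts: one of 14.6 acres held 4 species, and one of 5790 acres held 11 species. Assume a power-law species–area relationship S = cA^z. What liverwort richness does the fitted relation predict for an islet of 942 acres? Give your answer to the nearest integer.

8

z = ln(11/4) / ln(5790/14.6) = 1.0116 / 5.9829 = 0.1691
c = 4 / 14.6^0.1691 = 4 / 1.574 = 2.542
S₃ = 2.542 × 942^0.1691 = 2.542 × 3.183 ≈ 8.092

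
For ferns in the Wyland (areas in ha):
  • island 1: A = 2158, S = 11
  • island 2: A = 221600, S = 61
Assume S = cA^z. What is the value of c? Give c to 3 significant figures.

z = ln(S₂/S₁) / ln(A₂/A₁) = ln(61/11) / ln(221600/2158) = 1.7130 / 4.6317 = 0.3698
c = S₁ / A₁^z = 11 / 2158^0.3698 = 11 / 17.1 = 0.6432

0.643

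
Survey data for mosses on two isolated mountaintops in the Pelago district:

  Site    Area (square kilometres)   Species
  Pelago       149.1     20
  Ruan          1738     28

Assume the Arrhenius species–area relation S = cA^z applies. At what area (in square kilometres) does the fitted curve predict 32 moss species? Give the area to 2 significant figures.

4600 square kilometres

z = ln(28/20) / ln(1738/149.1) = 0.3365 / 2.4559 = 0.1370
c = 20 / 149.1^0.1370 = 20 / 1.985 = 10.08
A = (32/10.08)^(1/0.1370) ⇒ ln A = ln(3.176)/0.1370 = 8.4351
A = e^8.4351 ≈ 4606 square kilometres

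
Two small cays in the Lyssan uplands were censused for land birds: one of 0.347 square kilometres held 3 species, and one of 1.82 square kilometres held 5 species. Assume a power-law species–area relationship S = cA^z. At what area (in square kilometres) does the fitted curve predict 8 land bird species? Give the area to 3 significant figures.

8.36 square kilometres

z = ln(5/3) / ln(1.82/0.347) = 0.5108 / 1.6573 = 0.3082
c = 3 / 0.347^0.3082 = 3 / 0.7216 = 4.157
A = (8/4.157)^(1/0.3082) ⇒ ln A = ln(1.924)/0.3082 = 2.1237
A = e^2.1237 ≈ 8.362 square kilometres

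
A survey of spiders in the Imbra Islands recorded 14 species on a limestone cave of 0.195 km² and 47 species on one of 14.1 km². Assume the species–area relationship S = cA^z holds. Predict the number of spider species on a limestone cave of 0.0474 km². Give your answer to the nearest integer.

z = ln(47/14) / ln(14.1/0.195) = 1.2111 / 4.2809 = 0.2829
c = 14 / 0.195^0.2829 = 14 / 0.6297 = 22.23
S₃ = 22.23 × 0.0474^0.2829 = 22.23 × 0.4221 ≈ 9.383

9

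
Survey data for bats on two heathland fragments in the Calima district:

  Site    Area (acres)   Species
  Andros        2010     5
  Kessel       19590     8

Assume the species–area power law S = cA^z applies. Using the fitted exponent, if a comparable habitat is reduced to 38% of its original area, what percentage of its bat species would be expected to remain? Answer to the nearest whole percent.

z = ln(8/5) / ln(19590/2010) = 0.4700 / 2.2769 = 0.2064
S_new/S_old = (A_new/A_old)^z = 0.38^0.2064 = exp(0.2064 × -0.9676) = 0.8189

82%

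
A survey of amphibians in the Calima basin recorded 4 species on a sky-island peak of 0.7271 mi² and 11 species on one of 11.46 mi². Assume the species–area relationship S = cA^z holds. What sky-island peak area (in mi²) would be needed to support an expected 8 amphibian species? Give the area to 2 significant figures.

z = ln(11/4) / ln(11.46/0.7271) = 1.0116 / 2.7576 = 0.3668
c = 4 / 0.7271^0.3668 = 4 / 0.8897 = 4.496
A = (8/4.496)^(1/0.3668) ⇒ ln A = ln(1.779)/0.3668 = 1.5708
A = e^1.5708 ≈ 4.81 mi²

4.8 mi²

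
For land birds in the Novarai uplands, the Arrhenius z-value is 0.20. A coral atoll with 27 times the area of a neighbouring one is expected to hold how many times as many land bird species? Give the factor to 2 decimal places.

S₂/S₁ = (A₂/A₁)^z = 27^0.2
ln(S₂/S₁) = 0.2 × ln 27 = 0.2 × 3.2958 = 0.6592
S₂/S₁ = e^0.6592 ≈ 1.933

1.93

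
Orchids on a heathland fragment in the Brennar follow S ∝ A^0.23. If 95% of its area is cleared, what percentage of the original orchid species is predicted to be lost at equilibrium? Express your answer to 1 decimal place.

49.8%

S_new/S_old = (A_new/A_old)^z = 0.05^0.23
= exp(0.23 × ln 0.05) = exp(0.23 × -2.9957) = exp(-0.6890) ≈ 0.5021
Fraction lost = 1 − 0.5021 = 0.4979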